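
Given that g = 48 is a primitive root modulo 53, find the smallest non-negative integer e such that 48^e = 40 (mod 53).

42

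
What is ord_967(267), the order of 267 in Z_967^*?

The order of 267 must divide p − 1 = 966 = 2 · 3 · 7 · 23.
Divisors: 1, 2, 3, 6, 7, 14, 21, 23, 42, 46, 69, 138, 161, 322, 483, 966.
Check each in increasing order: 267^1 ≡ 267;  267^2 ≡ 698;  267^3 ≡ 702;  267^6 ≡ 601;  267^7 ≡ 912;  267^14 ≡ 124;  267^21 ≡ 916;  267^23 ≡ 181;  267^42 ≡ 667;  267^46 ≡ 850;  267^69 ≡ 97;  267^138 ≡ 706;  267^161 ≡ 142;  267^322 ≡ 824;  267^483 ≡ 1.
Smallest exponent giving 1 is 483.

483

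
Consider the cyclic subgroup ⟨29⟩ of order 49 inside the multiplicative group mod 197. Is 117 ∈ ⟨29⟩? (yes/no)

no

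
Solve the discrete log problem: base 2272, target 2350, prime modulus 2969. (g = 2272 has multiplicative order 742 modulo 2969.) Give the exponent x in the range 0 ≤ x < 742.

336

Baby-step giant-step with m = ceil(sqrt(742)) = 28.
Baby table (2272^j mod 2969 for j=0..27):
  0:1  1:2272  2:1862  3:2608  4:2221  5:1781  6:2654  7:2818
  8:1332  9:893  10:1069  11:126  12:1248  13:61  14:2018  15:760
  16:1731  17:1876  18:1757  19:1568  20:2665  21:1089  22:1031  23:2860
  24:1748  25:1903  26:752  27:1369
Giant step factor: 2272^(-28) ≡ 1539 (mod 2969).
Scan 2350·1539^i mod 2969 for i = 0, 1, …:
  i=0: 2350   i=1: 408   i=2: 1453   i=3: 510
  i=4: 1074   i=5: 2122   i=6: 2827   i=7: 1168
  i=8: 1307   i=9: 1460   i=10: 2376   i=11: 1825
  i=12: 1
Match at i=12, j=0: x = 12·28 + 0 = 336.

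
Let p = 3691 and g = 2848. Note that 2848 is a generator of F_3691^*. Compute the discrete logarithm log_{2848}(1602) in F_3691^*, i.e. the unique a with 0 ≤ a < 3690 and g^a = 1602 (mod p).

Baby-step giant-step with m = ceil(sqrt(3690)) = 61.
Baby table (2848^j mod 3691 for j=0..60):
  0:1  1:2848  2:1977  3:1721  4:3451  5:3006  6:1659  7:352
  8:2235  9:1996  10:468  11:413  12:2486  13:790  14:2101  15:537
  16:1302  17:2332  18:1427  19:305  20:1255  21:1352  22:783  23:620
  24:1462  25:328  26:321  27:2531  28:3456  29:2482  30:471  31:1575
  32:1035  33:2262  34:1381  35:2173  36:2588  37:3388  38:750  39:2602
  40:2659  41:2591  42:859  43:2990  44:383  45:1939  46:536  47:2145
  48:355  49:3397  50:545  51:1940  52:3384  53:431  54:2076  55:3157
  56:3551  57:3599  58:45  59:2666  60:381
Giant step factor: 2848^(-61) ≡ 727 (mod 3691).
Scan 1602·727^i mod 3691 for i = 0, 1, …:
  i=0: 1602   i=1: 1989   i=2: 2822   i=3: 3089
  i=4: 1575
Match at i=4, j=31: a = 4·61 + 31 = 275.

275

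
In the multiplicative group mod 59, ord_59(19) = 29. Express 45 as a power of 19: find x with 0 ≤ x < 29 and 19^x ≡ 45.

15

Successive powers of 19 modulo 59:
  19^0=1  19^1=19  19^2=7  19^3=15  19^4=49  19^5=46
  19^6=48  19^7=27  19^8=41  19^9=12  19^10=51  19^11=25
  19^12=3  19^13=57  19^14=21  19^15=45
So 19^15 ≡ 45 (mod 59), giving x = 15.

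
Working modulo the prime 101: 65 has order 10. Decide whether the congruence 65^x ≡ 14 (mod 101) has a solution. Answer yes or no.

yes

14 ∈ ⟨65⟩ iff 14^10 ≡ 1 (mod 101), since |⟨65⟩| = 10.
14^10 mod 101 = 1.
Since 1 = 1, 14 lies in the subgroup.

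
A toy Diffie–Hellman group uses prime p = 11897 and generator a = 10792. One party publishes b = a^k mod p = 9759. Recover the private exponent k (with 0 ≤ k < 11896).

10544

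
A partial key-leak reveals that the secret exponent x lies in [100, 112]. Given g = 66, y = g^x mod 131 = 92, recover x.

105

Compute 66^100 mod 131 = 62, then multiply by 66 repeatedly:
  66^100=62  66^101=31  66^102=81  66^103=106  66^104=53
  66^105=92
Found 92 at exponent 105.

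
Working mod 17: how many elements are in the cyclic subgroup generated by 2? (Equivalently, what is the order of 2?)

8

The order of 2 must divide p − 1 = 16 = 2^4.
Divisors: 1, 2, 4, 8, 16.
Check each in increasing order: 2^1 ≡ 2;  2^2 ≡ 4;  2^4 ≡ 16;  2^8 ≡ 1.
Smallest exponent giving 1 is 8.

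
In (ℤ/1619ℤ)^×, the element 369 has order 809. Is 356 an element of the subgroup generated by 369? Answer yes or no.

yes

356 ∈ ⟨369⟩ iff 356^809 ≡ 1 (mod 1619), since |⟨369⟩| = 809.
356^809 mod 1619 = 1.
Since 1 = 1, 356 lies in the subgroup.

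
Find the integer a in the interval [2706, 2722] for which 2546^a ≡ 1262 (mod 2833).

Compute 2546^2706 mod 2833 = 2154, then multiply by 2546 repeatedly:
  2546^2706=2154  2546^2707=2229  2546^2708=535  2546^2709=2270  2546^2710=100
  2546^2711=2463  2546^2712=1369  2546^2713=884  2546^2714=1262
Found 1262 at exponent 2714.

2714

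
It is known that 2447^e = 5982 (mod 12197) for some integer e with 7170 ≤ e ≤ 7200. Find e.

Compute 2447^7170 mod 12197 = 9361, then multiply by 2447 repeatedly:
  2447^7170=9361  2447^7171=401  2447^7172=5487  2447^7173=9989  2447^7174=295
  2447^7175=2242  2447^7176=9721  2447^7177=3137  2447^7178=4326  2447^7179=10923
  2447^7180=4954  2447^7181=10817  2447^7182=1709  2447^7183=10549  2447^7184=4551
  2447^7185=436  2447^7186=5753  2447^7187=2253  2447^7188=47  2447^7189=5236
  2447^7190=5642  2447^7191=11167  2447^7192=4369  2447^7193=6371  2447^7194=2071
  2447^7195=5982
Found 5982 at exponent 7195.

7195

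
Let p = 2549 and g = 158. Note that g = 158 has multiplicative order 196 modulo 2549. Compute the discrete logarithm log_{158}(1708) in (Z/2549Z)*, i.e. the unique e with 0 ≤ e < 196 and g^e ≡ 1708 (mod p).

120

Baby-step giant-step with m = ceil(sqrt(196)) = 14.
Baby table (158^j mod 2549 for j=0..13):
  0:1  1:158  2:2023  3:1009  4:1384  5:2007  6:1030  7:2153
  8:1157  9:1827  10:629  11:2520  12:516  13:2509
Giant step factor: 158^(-14) ≡ 1141 (mod 2549).
Scan 1708·1141^i mod 2549 for i = 0, 1, …:
  i=0: 1708   i=1: 1392   i=2: 245   i=3: 1704
  i=4: 1926   i=5: 328   i=6: 2094   i=7: 841
  i=8: 1157
Match at i=8, j=8: e = 8·14 + 8 = 120.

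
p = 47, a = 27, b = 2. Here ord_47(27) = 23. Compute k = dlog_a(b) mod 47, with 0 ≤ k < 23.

21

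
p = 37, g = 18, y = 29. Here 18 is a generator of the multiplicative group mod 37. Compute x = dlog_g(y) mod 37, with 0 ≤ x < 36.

33

Successive powers of 18 modulo 37:
  18^0=1  18^1=18  18^2=28  18^3=23  18^4=7  18^5=15
  18^6=11  18^7=13  18^8=12  18^9=31  18^10=3  18^11=17
  18^12=10  18^13=32  18^14=21  18^15=8  18^16=33  18^17=2
  18^18=36  18^19=19  18^20=9  18^21=14  18^22=30  18^23=22
  18^24=26  18^25=24  18^26=25  18^27=6  18^28=34  18^29=20
  18^30=27  18^31=5  18^32=16  18^33=29
So 18^33 ≡ 29 (mod 37), giving x = 33.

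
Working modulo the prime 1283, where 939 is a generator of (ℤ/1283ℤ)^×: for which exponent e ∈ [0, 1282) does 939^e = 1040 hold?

9

Successive powers of 939 modulo 1283:
  939^0=1  939^1=939  939^2=300  939^3=723  939^4=190  939^5=73
  939^6=548  939^7=89  939^8=176  939^9=1040
So 939^9 ≡ 1040 (mod 1283), giving e = 9.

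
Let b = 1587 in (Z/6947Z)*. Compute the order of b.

3473

The order of 1587 must divide p − 1 = 6946 = 2 · 23 · 151.
Divisors: 1, 2, 23, 46, 151, 302, 3473, 6946.
Check each in increasing order: 1587^1 ≡ 1587;  1587^2 ≡ 3755;  1587^23 ≡ 3349;  1587^46 ≡ 3343;  1587^151 ≡ 5323;  1587^302 ≡ 4463;  1587^3473 ≡ 1.
Smallest exponent giving 1 is 3473.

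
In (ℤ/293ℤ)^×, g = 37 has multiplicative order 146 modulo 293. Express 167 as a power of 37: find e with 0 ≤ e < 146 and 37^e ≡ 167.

Baby-step giant-step with m = ceil(sqrt(146)) = 13.
Baby table (37^j mod 293 for j=0..12):
  0:1  1:37  2:197  3:257  4:133  5:233  6:124  7:193
  8:109  9:224  10:84  11:178  12:140
Giant step factor: 37^(-13) ≡ 240 (mod 293).
Scan 167·240^i mod 293 for i = 0, 1, …:
  i=0: 167   i=1: 232   i=2: 10   i=3: 56
  i=4: 255   i=5: 256   i=6: 203   i=7: 82
  i=8: 49   i=9: 40   i=10: 224
Match at i=10, j=9: e = 10·13 + 9 = 139.

139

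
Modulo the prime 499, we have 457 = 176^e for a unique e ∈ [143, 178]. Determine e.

152

Compute 176^143 mod 499 = 168, then multiply by 176 repeatedly:
  176^143=168  176^144=127  176^145=396  176^146=335  176^147=78
  176^148=255  176^149=469  176^150=209  176^151=357  176^152=457
Found 457 at exponent 152.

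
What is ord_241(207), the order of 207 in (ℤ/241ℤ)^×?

240

The order of 207 must divide p − 1 = 240 = 2^4 · 3 · 5.
Divisors: 1, 2, 3, 4, 5, 6, 8, 10, 12, 15, 16, 20, 24, 30, 40, 48, 60, 80, 120, 240.
Check each in increasing order: 207^1 ≡ 207;  207^2 ≡ 192;  207^3 ≡ 220;  207^4 ≡ 232;  207^5 ≡ 65;  207^6 ≡ 200;  207^8 ≡ 81;  207^10 ≡ 128;  207^12 ≡ 235;  207^15 ≡ 126;  207^16 ≡ 54;  207^20 ≡ 237;  207^24 ≡ 36;  207^30 ≡ 211;  207^40 ≡ 16;  207^48 ≡ 91;  207^60 ≡ 177;  207^80 ≡ 15;  207^120 ≡ 240;  207^240 ≡ 1.
Smallest exponent giving 1 is 240.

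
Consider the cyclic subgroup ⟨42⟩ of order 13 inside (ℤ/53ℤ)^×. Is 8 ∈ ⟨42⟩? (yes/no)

no

⟨42⟩ has order 13; its elements mod 53 are {1, 10, 13, 15, 16, 24, 28, 36, 42, 44, 46, 47, 49}.
8 is not in this set.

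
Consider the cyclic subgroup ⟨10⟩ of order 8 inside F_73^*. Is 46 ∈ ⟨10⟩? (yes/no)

yes

46 ∈ ⟨10⟩ iff 46^8 ≡ 1 (mod 73), since |⟨10⟩| = 8.
46^8 mod 73 = 1.
Since 1 = 1, 46 lies in the subgroup.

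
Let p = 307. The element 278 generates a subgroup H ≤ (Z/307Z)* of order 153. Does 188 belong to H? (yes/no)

no

188 ∈ ⟨278⟩ iff 188^153 ≡ 1 (mod 307), since |⟨278⟩| = 153.
188^153 mod 307 = 306.
Since 306 ≠ 1, 188 does not lie in the subgroup.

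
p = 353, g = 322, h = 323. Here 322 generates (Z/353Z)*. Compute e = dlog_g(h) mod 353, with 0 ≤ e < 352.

306

Baby-step giant-step with m = ceil(sqrt(352)) = 19.
Baby table (322^j mod 353 for j=0..18):
  0:1  1:322  2:255  3:214  4:73  5:208  6:259  7:90
  8:34  9:5  10:198  11:216  12:11  13:12  14:334  15:236
  16:97  17:170  18:25
Giant step factor: 322^(-19) ≡ 133 (mod 353).
Scan 323·133^i mod 353 for i = 0, 1, …:
  i=0: 323   i=1: 246   i=2: 242   i=3: 63
  i=4: 260   i=5: 339   i=6: 256   i=7: 160
  i=8: 100   i=9: 239     …   i=15: 55
  i=16: 255
Match at i=16, j=2: e = 16·19 + 2 = 306.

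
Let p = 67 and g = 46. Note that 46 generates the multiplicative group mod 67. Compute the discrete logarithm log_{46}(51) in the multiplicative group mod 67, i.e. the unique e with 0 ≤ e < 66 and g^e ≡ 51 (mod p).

65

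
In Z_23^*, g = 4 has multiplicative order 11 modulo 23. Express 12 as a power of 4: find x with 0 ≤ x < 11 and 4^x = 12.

Successive powers of 4 modulo 23:
  4^0=1  4^1=4  4^2=16  4^3=18  4^4=3  4^5=12
So 4^5 ≡ 12 (mod 23), giving x = 5.

5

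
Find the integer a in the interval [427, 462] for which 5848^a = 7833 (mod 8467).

Compute 5848^427 mod 8467 = 667, then multiply by 5848 repeatedly:
  5848^427=667  5848^428=5796  5848^429=1607  5848^430=7833
Found 7833 at exponent 430.

430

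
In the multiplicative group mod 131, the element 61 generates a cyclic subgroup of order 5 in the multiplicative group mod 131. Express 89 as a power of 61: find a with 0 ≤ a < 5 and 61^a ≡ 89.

Successive powers of 61 modulo 131:
  61^0=1  61^1=61  61^2=53  61^3=89
So 61^3 ≡ 89 (mod 131), giving a = 3.

3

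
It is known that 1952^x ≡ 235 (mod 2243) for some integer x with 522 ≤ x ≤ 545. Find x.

Compute 1952^522 mod 2243 = 2188, then multiply by 1952 repeatedly:
  1952^522=2188  1952^523=304  1952^524=1256  1952^525=113  1952^526=762
  1952^527=315  1952^528=298  1952^529=759  1952^530=1188  1952^531=1957
  1952^532=235
Found 235 at exponent 532.

532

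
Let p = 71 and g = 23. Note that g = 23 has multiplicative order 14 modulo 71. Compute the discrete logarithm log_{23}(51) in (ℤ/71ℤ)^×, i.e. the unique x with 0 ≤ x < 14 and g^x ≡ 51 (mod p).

5

Successive powers of 23 modulo 71:
  23^0=1  23^1=23  23^2=32  23^3=26  23^4=30  23^5=51
So 23^5 ≡ 51 (mod 71), giving x = 5.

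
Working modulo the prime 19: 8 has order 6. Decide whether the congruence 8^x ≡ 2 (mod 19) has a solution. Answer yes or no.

no

2 ∈ ⟨8⟩ iff 2^6 ≡ 1 (mod 19), since |⟨8⟩| = 6.
2^6 mod 19 = 7.
Since 7 ≠ 1, 2 does not lie in the subgroup.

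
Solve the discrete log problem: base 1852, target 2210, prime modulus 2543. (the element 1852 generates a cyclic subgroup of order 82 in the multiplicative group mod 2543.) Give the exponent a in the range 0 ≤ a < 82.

5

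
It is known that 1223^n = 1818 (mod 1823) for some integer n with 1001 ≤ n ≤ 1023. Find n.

1014

Compute 1223^1001 mod 1823 = 395, then multiply by 1223 repeatedly:
  1223^1001=395  1223^1002=1813  1223^1003=531  1223^1004=425  1223^1005=220
  1223^1006=1079  1223^1007=1588  1223^1008=629  1223^1009=1784  1223^1010=1524
  1223^1011=746  1223^1012=858  1223^1013=1109  1223^1014=1818
Found 1818 at exponent 1014.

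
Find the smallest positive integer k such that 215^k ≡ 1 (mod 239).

14

The order of 215 must divide p − 1 = 238 = 2 · 7 · 17.
Divisors: 1, 2, 7, 14, 17, 34, 119, 238.
Check each in increasing order: 215^1 ≡ 215;  215^2 ≡ 98;  215^7 ≡ 238;  215^14 ≡ 1.
Smallest exponent giving 1 is 14.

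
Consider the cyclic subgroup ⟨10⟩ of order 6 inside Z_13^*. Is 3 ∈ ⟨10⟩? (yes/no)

⟨10⟩ has order 6; its elements mod 13 are {1, 3, 4, 9, 10, 12}.
3 is in this set.

yes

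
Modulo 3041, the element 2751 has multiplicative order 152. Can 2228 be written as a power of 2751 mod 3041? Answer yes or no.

no

2228 ∈ ⟨2751⟩ iff 2228^152 ≡ 1 (mod 3041), since |⟨2751⟩| = 152.
2228^152 mod 3041 = 1995.
Since 1995 ≠ 1, 2228 does not lie in the subgroup.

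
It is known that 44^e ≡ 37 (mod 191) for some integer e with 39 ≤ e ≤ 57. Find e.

55

Compute 44^39 mod 191 = 21, then multiply by 44 repeatedly:
  44^39=21  44^40=160  44^41=164  44^42=149  44^43=62
  44^44=54  44^45=84  44^46=67  44^47=83  44^48=23
  44^49=57  44^50=25  44^51=145  44^52=77  44^53=141
  44^54=92  44^55=37
Found 37 at exponent 55.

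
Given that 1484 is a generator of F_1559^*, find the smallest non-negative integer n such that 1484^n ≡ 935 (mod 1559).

977

Baby-step giant-step with m = ceil(sqrt(1558)) = 40.
Baby table (1484^j mod 1559 for j=0..39):
  0:1  1:1484  2:948  3:614  4:720  5:565  6:1277  7:883
  8:812  9:1460  10:1189  11:1247  12:15  13:434  14:189  15:1415
  16:1446  17:680  18:447  19:773  20:1267  21:74  22:686  23:1556
  24:225  25:274  26:1276  27:958  28:1423  29:846  30:469  31:682
  32:297  33:1110  34:936  35:1514  36:257  37:992  38:432  39:339
Giant step factor: 1484^(-40) ≡ 1008 (mod 1559).
Scan 935·1008^i mod 1559 for i = 0, 1, …:
  i=0: 935   i=1: 844   i=2: 1097   i=3: 445
  i=4: 1127   i=5: 1064   i=6: 1479   i=7: 428
  i=8: 1140   i=9: 137     …   i=23: 310
  i=24: 680
Match at i=24, j=17: n = 24·40 + 17 = 977.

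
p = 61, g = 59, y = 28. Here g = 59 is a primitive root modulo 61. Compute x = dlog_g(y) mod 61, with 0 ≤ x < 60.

21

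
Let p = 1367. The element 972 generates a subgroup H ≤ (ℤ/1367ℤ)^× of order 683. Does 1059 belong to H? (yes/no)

no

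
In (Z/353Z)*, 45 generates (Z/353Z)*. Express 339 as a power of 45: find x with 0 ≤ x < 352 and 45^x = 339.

Baby-step giant-step with m = ceil(sqrt(352)) = 19.
Baby table (45^j mod 353 for j=0..18):
  0:1  1:45  2:260  3:51  4:177  5:199  6:130  7:202
  8:265  9:276  10:65  11:101  12:309  13:138  14:209  15:227
  16:331  17:69  18:281
Giant step factor: 45^(-19) ≡ 28 (mod 353).
Scan 339·28^i mod 353 for i = 0, 1, …:
  i=0: 339   i=1: 314   i=2: 320   i=3: 135
  i=4: 250   i=5: 293   i=6: 85   i=7: 262
  i=8: 276
Match at i=8, j=9: x = 8·19 + 9 = 161.

161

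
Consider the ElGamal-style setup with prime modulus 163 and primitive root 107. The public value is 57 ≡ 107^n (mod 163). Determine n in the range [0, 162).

52

Baby-step giant-step with m = ceil(sqrt(162)) = 13.
Baby table (107^j mod 163 for j=0..12):
  0:1  1:107  2:39  3:98  4:54  5:73  6:150  7:76
  8:145  9:30  10:113  11:29  12:6
Giant step factor: 107^(-13) ≡ 114 (mod 163).
Scan 57·114^i mod 163 for i = 0, 1, …:
  i=0: 57   i=1: 141   i=2: 100   i=3: 153
  i=4: 1
Match at i=4, j=0: n = 4·13 + 0 = 52.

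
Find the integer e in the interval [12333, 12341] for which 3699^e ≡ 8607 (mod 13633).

Compute 3699^12333 mod 13633 = 12391, then multiply by 3699 repeatedly:
  3699^12333=12391  3699^12334=163  3699^12335=3085  3699^12336=594  3699^12337=2293
  3699^12338=2081  3699^12339=8607
Found 8607 at exponent 12339.

12339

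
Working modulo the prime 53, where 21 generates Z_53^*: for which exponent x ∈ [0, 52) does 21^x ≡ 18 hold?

33

Baby-step giant-step with m = ceil(sqrt(52)) = 8.
Baby table (21^j mod 53 for j=0..7):
  0:1  1:21  2:17  3:39  4:24  5:27  6:37  7:35
Giant step factor: 21^(-8) ≡ 15 (mod 53).
Scan 18·15^i mod 53 for i = 0, 1, …:
  i=0: 18   i=1: 5   i=2: 22   i=3: 12
  i=4: 21
Match at i=4, j=1: x = 4·8 + 1 = 33.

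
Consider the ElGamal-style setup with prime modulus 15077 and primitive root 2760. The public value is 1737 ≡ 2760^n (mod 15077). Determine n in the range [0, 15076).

Baby-step giant-step with m = ceil(sqrt(15076)) = 123.
Baby table (2760^j mod 15077 for j=0..122):
  0:1  1:2760  2:3715  3:1040  4:5770  5:3888  6:11133  7:154
  8:2884  9:14261  10:9390  11:14114  12:10749  13:10781  14:8639  15:6903
  16:10029  17:13745  18:2468  19:11953  20:1804  21:3630  22:7672  23:6612
  24:5950  25:3147  26:1368  27:6430  28:1171  29:5482  30:8089  31:11680
  32:2174  33:14671  34:10215  35:14487  36:14993  37:9392  38:4557  39:3102
  40:12861  41:5102  42:14679  43:2141  44:14053  45:8236  46:10321  47:5507
  48:1704  49:14093  50:13097  51:8151  52:1876  53:6349  54:3766  55:6107
  56:14311  57:11697  58:3863  59:2441  60:12818  61:7038  62:5704  63:2652
  64:7175  65:6899  66:14066  67:13962  68:13385  69:3950  70:1329  71:4329
  72:7056  73:10153  74:9214  75:10818  76:5220  77:8665  78:3278  79:1080
  80:10631  81:1718  82:7502  83:4799  84:7634  85:7271  86:473  87:8858
  88:8263  89:9456  90:273  91:14707  92:4036  93:12534  94:7202  95:6034
  96:8832  97:11888  98:3328  99:3387  100:380  101:8487  102:9539  103:3198
  104:6435  105:14971  106:8980  107:13289  108:10376  109:6537  110:10028  111:10985
  112:13830  113:10913  114:11111  115:14819  116:11616  117:6458  118:3066  119:3963
  120:7055  121:7393  122:5499
Giant step factor: 2760^(-123) ≡ 2188 (mod 15077).
Scan 1737·2188^i mod 15077 for i = 0, 1, …:
  i=0: 1737   i=1: 1152   i=2: 2717   i=3: 4458
  i=4: 14362   i=5: 3588   i=6: 10504   i=7: 5404
  i=8: 3584   i=9: 1752     …   i=60: 10460
  i=61: 14671
Match at i=61, j=33: n = 61·123 + 33 = 7536.

7536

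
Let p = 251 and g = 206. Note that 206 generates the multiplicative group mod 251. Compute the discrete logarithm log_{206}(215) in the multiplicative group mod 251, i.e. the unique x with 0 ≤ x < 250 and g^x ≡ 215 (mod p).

Baby-step giant-step with m = ceil(sqrt(250)) = 16.
Baby table (206^j mod 251 for j=0..15):
  0:1  1:206  2:17  3:239  4:38  5:47  6:144  7:46
  8:189  9:29  10:201  11:242  12:154  13:98  14:108  15:160
Giant step factor: 206^(-16) ≡ 197 (mod 251).
Scan 215·197^i mod 251 for i = 0, 1, …:
  i=0: 215   i=1: 187   i=2: 193   i=3: 120
  i=4: 46
Match at i=4, j=7: x = 4·16 + 7 = 71.

71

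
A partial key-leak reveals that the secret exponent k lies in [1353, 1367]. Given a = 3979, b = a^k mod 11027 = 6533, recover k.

Compute 3979^1353 mod 11027 = 10435, then multiply by 3979 repeatedly:
  3979^1353=10435  3979^1354=4210  3979^1355=1577  3979^1356=520  3979^1357=7031
  3979^1358=850  3979^1359=7888  3979^1360=3510  3979^1361=6108  3979^1362=224
  3979^1363=9136  3979^1364=7152  3979^1365=8148  3979^1366=1512  3979^1367=6533
Found 6533 at exponent 1367.

1367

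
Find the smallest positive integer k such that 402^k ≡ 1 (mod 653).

652

The order of 402 must divide p − 1 = 652 = 2^2 · 163.
Divisors: 1, 2, 4, 163, 326, 652.
Check each in increasing order: 402^1 ≡ 402;  402^2 ≡ 313;  402^4 ≡ 19;  402^163 ≡ 504;  402^326 ≡ 652;  402^652 ≡ 1.
Smallest exponent giving 1 is 652.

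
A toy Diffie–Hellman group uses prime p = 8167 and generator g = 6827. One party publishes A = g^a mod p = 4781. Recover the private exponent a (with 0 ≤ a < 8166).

Baby-step giant-step with m = ceil(sqrt(8166)) = 91.
Baby table (6827^j mod 8167 for j=0..90):
  0:1  1:6827  2:7027  3:371  4:1047  5:1744  6:6969  7:4588
  8:1831  9:4727  10:3412  11:1440  12:5979  13:8134  14:3385  15:4952
  16:4091  17:6284  18:7784  19:6866  20:3769  21:4913  22:7349  23:1742
  24:1482  25:6868  26:1089  27:2633  28:8091  29:3836  30:4970  31:4472
  32:2098  33:6295  34:1211  35:2493  36:7850  37:96  38:2032  39:4898
  40:2948  41:2508  42:4084  43:7497  44:7597  45:4269  46:4607  47:872
  48:7568  49:2294  50:4999  51:6447  52:1706  53:720  54:7073  55:4067
  56:5776  57:2476  58:6129  59:3142  60:3892  61:3433  62:5968  63:6540
  64:7758  65:871  66:741  67:3434  68:4628  69:5400  70:8129  71:1918
  72:2485  73:2236  74:1049  75:7231  76:4689  77:5330  78:3925  79:48
  80:1016  81:2449  82:1474  83:1254  84:2042  85:7832  86:7882  87:6218
  88:6387  89:436  90:3784
Giant step factor: 6827^(-91) ≡ 3610 (mod 8167).
Scan 4781·3610^i mod 8167 for i = 0, 1, …:
  i=0: 4781   i=1: 2539   i=2: 2416   i=3: 7571
  i=4: 4528   i=5: 3913   i=6: 5187   i=7: 6306
  i=8: 3231   i=9: 1434     …   i=77: 3571
  i=78: 3784
Match at i=78, j=90: a = 78·91 + 90 = 7188.

7188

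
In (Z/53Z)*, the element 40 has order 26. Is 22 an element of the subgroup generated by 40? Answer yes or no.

no

22 ∈ ⟨40⟩ iff 22^26 ≡ 1 (mod 53), since |⟨40⟩| = 26.
22^26 mod 53 = 52.
Since 52 ≠ 1, 22 does not lie in the subgroup.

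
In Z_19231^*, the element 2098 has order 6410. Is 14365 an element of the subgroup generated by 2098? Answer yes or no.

14365 ∈ ⟨2098⟩ iff 14365^6410 ≡ 1 (mod 19231), since |⟨2098⟩| = 6410.
14365^6410 mod 19231 = 1.
Since 1 = 1, 14365 lies in the subgroup.

yes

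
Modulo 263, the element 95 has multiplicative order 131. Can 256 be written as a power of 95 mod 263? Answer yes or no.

yes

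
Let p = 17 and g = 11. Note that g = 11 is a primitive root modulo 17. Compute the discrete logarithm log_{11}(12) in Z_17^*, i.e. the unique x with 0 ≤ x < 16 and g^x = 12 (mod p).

Successive powers of 11 modulo 17:
  11^0=1  11^1=11  11^2=2  11^3=5  11^4=4  11^5=10
  11^6=8  11^7=3  11^8=16  11^9=6  11^10=15  11^11=12
So 11^11 ≡ 12 (mod 17), giving x = 11.

11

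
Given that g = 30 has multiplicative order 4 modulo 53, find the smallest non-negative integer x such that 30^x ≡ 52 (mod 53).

Successive powers of 30 modulo 53:
  30^0=1  30^1=30  30^2=52
So 30^2 ≡ 52 (mod 53), giving x = 2.

2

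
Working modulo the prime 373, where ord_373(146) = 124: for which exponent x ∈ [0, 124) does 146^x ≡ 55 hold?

2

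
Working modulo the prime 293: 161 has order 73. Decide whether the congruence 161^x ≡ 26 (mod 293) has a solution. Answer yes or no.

yes

26 ∈ ⟨161⟩ iff 26^73 ≡ 1 (mod 293), since |⟨161⟩| = 73.
26^73 mod 293 = 1.
Since 1 = 1, 26 lies in the subgroup.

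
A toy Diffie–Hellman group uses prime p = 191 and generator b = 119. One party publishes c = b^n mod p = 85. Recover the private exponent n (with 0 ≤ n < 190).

62

Baby-step giant-step with m = ceil(sqrt(190)) = 14.
Baby table (119^j mod 191 for j=0..13):
  0:1  1:119  2:27  3:157  4:156  5:37  6:10  7:44
  8:79  9:42  10:32  11:179  12:100  13:58
Giant step factor: 119^(-14) ≡ 169 (mod 191).
Scan 85·169^i mod 191 for i = 0, 1, …:
  i=0: 85   i=1: 40   i=2: 75   i=3: 69
  i=4: 10
Match at i=4, j=6: n = 4·14 + 6 = 62.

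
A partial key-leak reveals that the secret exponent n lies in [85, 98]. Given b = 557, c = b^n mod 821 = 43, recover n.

Compute 557^85 mod 821 = 312, then multiply by 557 repeatedly:
  557^85=312  557^86=553  557^87=146  557^88=43
Found 43 at exponent 88.

88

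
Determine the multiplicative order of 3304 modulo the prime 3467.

The order of 3304 must divide p − 1 = 3466 = 2 · 1733.
Divisors: 1, 2, 1733, 3466.
Check each in increasing order: 3304^1 ≡ 3304;  3304^2 ≡ 2300;  3304^1733 ≡ 3466;  3304^3466 ≡ 1.
Smallest exponent giving 1 is 3466.

3466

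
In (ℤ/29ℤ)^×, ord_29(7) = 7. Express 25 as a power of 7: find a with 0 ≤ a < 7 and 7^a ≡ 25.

6

Successive powers of 7 modulo 29:
  7^0=1  7^1=7  7^2=20  7^3=24  7^4=23  7^5=16
  7^6=25
So 7^6 ≡ 25 (mod 29), giving a = 6.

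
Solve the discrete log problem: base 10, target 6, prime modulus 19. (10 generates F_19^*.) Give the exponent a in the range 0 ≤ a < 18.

Successive powers of 10 modulo 19:
  10^0=1  10^1=10  10^2=5  10^3=12  10^4=6
So 10^4 ≡ 6 (mod 19), giving a = 4.

4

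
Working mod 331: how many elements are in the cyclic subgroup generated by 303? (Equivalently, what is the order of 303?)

The order of 303 must divide p − 1 = 330 = 2 · 3 · 5 · 11.
Divisors: 1, 2, 3, 5, 6, 10, 11, 15, 22, 30, 33, 55, 66, 110, 165, 330.
Check each in increasing order: 303^1 ≡ 303;  303^2 ≡ 122;  303^3 ≡ 225;  303^5 ≡ 308;  303^6 ≡ 313;  303^10 ≡ 198;  303^11 ≡ 83;  303^15 ≡ 80;  303^22 ≡ 269;  303^30 ≡ 111;  303^33 ≡ 150;  303^55 ≡ 299;  303^66 ≡ 323;  303^110 ≡ 31;  303^165 ≡ 1.
Smallest exponent giving 1 is 165.

165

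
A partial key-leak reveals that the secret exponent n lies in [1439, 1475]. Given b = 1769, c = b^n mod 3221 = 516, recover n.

1464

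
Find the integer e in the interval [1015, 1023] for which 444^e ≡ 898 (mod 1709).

Compute 444^1015 mod 1709 = 32, then multiply by 444 repeatedly:
  444^1015=32  444^1016=536  444^1017=433  444^1018=844  444^1019=465
  444^1020=1380  444^1021=898
Found 898 at exponent 1021.

1021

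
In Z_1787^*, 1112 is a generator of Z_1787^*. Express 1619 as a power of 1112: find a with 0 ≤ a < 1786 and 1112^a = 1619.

Baby-step giant-step with m = ceil(sqrt(1786)) = 43.
Baby table (1112^j mod 1787 for j=0..42):
  0:1  1:1112  2:1727  3:1186  4:26  5:320  6:227  7:457
  8:676  9:1172  10:541  11:1160  12:1493  13:93  14:1557  15:1568
  16:1291  17:631  18:1168  19:1454  20:1400  21:323  22:1776  23:277
  24:660  25:1250  26:1501  27:54  28:1077  29:334  30:1499  31:1404
  32:1197  33:1536  34:1447  35:764  36:743  37:622  38:95  39:207
  40:1448  41:89  42:683
Giant step factor: 1112^(-43) ≡ 851 (mod 1787).
Scan 1619·851^i mod 1787 for i = 0, 1, …:
  i=0: 1619   i=1: 1779   i=2: 340   i=3: 1633
  i=4: 1184   i=5: 1503   i=6: 1348   i=7: 1681
  i=8: 931   i=9: 640     …   i=22: 1351
  i=23: 660
Match at i=23, j=24: a = 23·43 + 24 = 1013.

1013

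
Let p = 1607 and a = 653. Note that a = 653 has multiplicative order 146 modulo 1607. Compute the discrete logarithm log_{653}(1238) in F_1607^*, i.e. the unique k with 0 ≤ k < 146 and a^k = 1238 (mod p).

25

Baby-step giant-step with m = ceil(sqrt(146)) = 13.
Baby table (653^j mod 1607 for j=0..12):
  0:1  1:653  2:554  3:187  4:1586  5:750  6:1222  7:894
  8:441  9:320  10:50  11:510  12:381
Giant step factor: 653^(-13) ≡ 809 (mod 1607).
Scan 1238·809^i mod 1607 for i = 0, 1, …:
  i=0: 1238   i=1: 381
Match at i=1, j=12: k = 1·13 + 12 = 25.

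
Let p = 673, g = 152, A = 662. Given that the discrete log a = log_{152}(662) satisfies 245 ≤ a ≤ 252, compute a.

251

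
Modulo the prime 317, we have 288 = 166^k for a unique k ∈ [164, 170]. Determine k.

Compute 166^164 mod 317 = 121, then multiply by 166 repeatedly:
  166^164=121  166^165=115  166^166=70  166^167=208  166^168=292
  166^169=288
Found 288 at exponent 169.

169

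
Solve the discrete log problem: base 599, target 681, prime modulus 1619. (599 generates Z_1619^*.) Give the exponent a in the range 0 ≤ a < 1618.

Baby-step giant-step with m = ceil(sqrt(1618)) = 41.
Baby table (599^j mod 1619 for j=0..40):
  0:1  1:599  2:1002  3:1168  4:224  5:1418  6:1026  7:973
  8:1606  9:308  10:1545  11:1006  12:326  13:994  14:1233  15:303
  16:169  17:853  18:962  19:1493  20:619  21:30  22:161  23:918
  24:1041  25:244  26:446  27:19  28:48  29:1229  30:1145  31:1018
  32:1038  33:66  34:678  35:1372  36:995  37:213  38:1305  39:1337
  40:1077
Giant step factor: 599^(-41) ≡ 1402 (mod 1619).
Scan 681·1402^i mod 1619 for i = 0, 1, …:
  i=0: 681   i=1: 1171   i=2: 76   i=3: 1317
  i=4: 774   i=5: 418   i=6: 1577   i=7: 1019
  i=8: 680   i=9: 1388     …   i=38: 761
  i=39: 1
Match at i=39, j=0: a = 39·41 + 0 = 1599.

1599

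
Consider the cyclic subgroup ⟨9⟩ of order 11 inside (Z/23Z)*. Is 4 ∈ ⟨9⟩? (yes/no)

4 ∈ ⟨9⟩ iff 4^11 ≡ 1 (mod 23), since |⟨9⟩| = 11.
4^11 mod 23 = 1.
Since 1 = 1, 4 lies in the subgroup.

yes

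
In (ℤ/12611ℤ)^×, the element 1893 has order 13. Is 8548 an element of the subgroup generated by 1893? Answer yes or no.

no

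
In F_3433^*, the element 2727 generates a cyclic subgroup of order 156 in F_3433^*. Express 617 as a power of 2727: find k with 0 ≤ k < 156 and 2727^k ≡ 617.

142

Baby-step giant-step with m = ceil(sqrt(156)) = 13.
Baby table (2727^j mod 3433 for j=0..12):
  0:1  1:2727  2:651  3:416  4:1542  5:3042  6:1406  7:2934
  8:2128  9:1286  10:1829  11:2967  12:2861
Giant step factor: 2727^(-13) ≡ 389 (mod 3433).
Scan 617·389^i mod 3433 for i = 0, 1, …:
  i=0: 617   i=1: 3136   i=2: 1189   i=3: 2499
  i=4: 572   i=5: 2796   i=6: 2816   i=7: 297
  i=8: 2244   i=9: 934   i=10: 2861
Match at i=10, j=12: k = 10·13 + 12 = 142.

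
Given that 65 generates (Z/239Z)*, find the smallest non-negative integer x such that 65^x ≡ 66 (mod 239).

10

Successive powers of 65 modulo 239:
  65^0=1  65^1=65  65^2=162  65^3=14  65^4=193  65^5=117
  65^6=196  65^7=73  65^8=204  65^9=115  65^10=66
So 65^10 ≡ 66 (mod 239), giving x = 10.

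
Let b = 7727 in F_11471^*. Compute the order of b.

5735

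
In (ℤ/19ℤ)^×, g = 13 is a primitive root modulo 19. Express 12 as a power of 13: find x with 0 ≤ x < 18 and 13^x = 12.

3

Successive powers of 13 modulo 19:
  13^0=1  13^1=13  13^2=17  13^3=12
So 13^3 ≡ 12 (mod 19), giving x = 3.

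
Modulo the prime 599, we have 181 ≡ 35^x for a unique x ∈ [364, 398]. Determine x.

376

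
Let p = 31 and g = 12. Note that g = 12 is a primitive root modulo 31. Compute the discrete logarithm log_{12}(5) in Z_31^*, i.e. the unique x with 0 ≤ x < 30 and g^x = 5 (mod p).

20

Successive powers of 12 modulo 31:
  12^0=1  12^1=12  12^2=20  12^3=23  12^4=28  12^5=26
  12^6=2  12^7=24  12^8=9  12^9=15  12^10=25  12^11=21
  12^12=4  12^13=17  12^14=18  12^15=30  12^16=19  12^17=11
  12^18=8  12^19=3  12^20=5
So 12^20 ≡ 5 (mod 31), giving x = 20.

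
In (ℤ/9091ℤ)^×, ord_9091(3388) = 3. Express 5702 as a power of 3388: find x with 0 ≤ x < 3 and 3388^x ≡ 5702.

2

Successive powers of 3388 modulo 9091:
  3388^0=1  3388^1=3388  3388^2=5702
So 3388^2 ≡ 5702 (mod 9091), giving x = 2.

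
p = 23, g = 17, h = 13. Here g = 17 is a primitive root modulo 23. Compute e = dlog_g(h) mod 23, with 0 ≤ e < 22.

2

Successive powers of 17 modulo 23:
  17^0=1  17^1=17  17^2=13
So 17^2 ≡ 13 (mod 23), giving e = 2.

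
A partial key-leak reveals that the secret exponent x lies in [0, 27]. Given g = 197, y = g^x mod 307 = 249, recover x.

13

Compute 197^0 mod 307 = 1, then multiply by 197 repeatedly:
  197^0=1  197^1=197  197^2=127  197^3=152  197^4=165
  197^5=270  197^6=79  197^7=213  197^8=209  197^9=35
  197^10=141  197^11=147  197^12=101  197^13=249
Found 249 at exponent 13.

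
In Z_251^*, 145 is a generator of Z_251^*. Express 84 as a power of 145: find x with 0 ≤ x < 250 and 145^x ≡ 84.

Baby-step giant-step with m = ceil(sqrt(250)) = 16.
Baby table (145^j mod 251 for j=0..15):
  0:1  1:145  2:192  3:230  4:218  5:235  6:190  7:191
  8:85  9:26  10:5  11:223  12:207  13:146  14:86  15:171
Giant step factor: 145^(-16) ≡ 79 (mod 251).
Scan 84·79^i mod 251 for i = 0, 1, …:
  i=0: 84   i=1: 110   i=2: 156   i=3: 25
  i=4: 218
Match at i=4, j=4: x = 4·16 + 4 = 68.

68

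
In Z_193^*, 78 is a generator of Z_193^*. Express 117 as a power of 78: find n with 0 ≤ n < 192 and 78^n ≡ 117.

Baby-step giant-step with m = ceil(sqrt(192)) = 14.
Baby table (78^j mod 193 for j=0..13):
  0:1  1:78  2:101  3:158  4:165  5:132  6:67  7:15
  8:12  9:164  10:54  11:159  12:50  13:40
Giant step factor: 78^(-14) ≡ 187 (mod 193).
Scan 117·187^i mod 193 for i = 0, 1, …:
  i=0: 117   i=1: 70   i=2: 159
Match at i=2, j=11: n = 2·14 + 11 = 39.

39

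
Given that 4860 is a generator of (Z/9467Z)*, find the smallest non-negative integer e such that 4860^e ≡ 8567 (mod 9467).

Baby-step giant-step with m = ceil(sqrt(9466)) = 98.
Baby table (4860^j mod 9467 for j=0..97):
  0:1  1:4860  2:8902  3:8997  4:6814  5:474  6:3159  7:6733
  8:4428  9:1589  10:6935  11:1580  12:1063  13:6665  14:5293  15:2141
  16:1027  17:2111  18:6699  19:127  20:1865  21:3981  22:6579  23:3881
  24:3396  25:3579  26:3061  27:3803  28:2996  29:314  30:1853  31:2463
  32:3892  33:54  34:6831  35:7358  36:3021  37:8210  38:6662  39:180
  40:3836  41:2437  42:603  43:5277  44:117  45:600  46:164  47:1812
  48:2010  49:8123  50:390  51:2000  52:6858  53:6040  54:6700  55:4987
  56:1300  57:3511  58:3926  59:4355  60:6555  61:845  62:7489  63:5392
  64:464  65:1894  66:2916  67:9128  68:9185  69:2195  70:7858  71:2
  72:253  73:8337  74:8527  75:4161  76:948  77:6318  78:3999  79:8856
  80:3178  81:4403  82:3160  83:2126  84:3863  85:1119  86:4282  87:2054
  88:4222  89:3931  90:254  91:3730  92:7962  93:3691  94:7762  95:6792
  96:7158  97:6122
Giant step factor: 4860^(-98) ≡ 2396 (mod 9467).
Scan 8567·2396^i mod 9467 for i = 0, 1, …:
  i=0: 8567   i=1: 2076   i=2: 3921   i=3: 3452
  i=4: 6301   i=5: 6798   i=6: 4768   i=7: 6926
  i=8: 8512   i=9: 2834     …   i=14: 4849
  i=15: 2195
Match at i=15, j=69: e = 15·98 + 69 = 1539.

1539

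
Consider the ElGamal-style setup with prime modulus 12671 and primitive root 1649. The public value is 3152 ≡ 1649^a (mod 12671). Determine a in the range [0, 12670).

Baby-step giant-step with m = ceil(sqrt(12670)) = 113.
Baby table (1649^j mod 12671 for j=0..112):
  0:1  1:1649  2:7607  3:12324  4:10663  5:8610  6:6370  7:12542
  8:2686  9:7035  10:6750  11:5612  12:4358  13:1885  14:3970  15:8294
  16:4797  17:3549  18:10970  19:8013  20:10255  21:7381  22:7109  23:2066
  24:11006  25:4022  26:5345  27:7560  28:10847  29:7922  30:12248  31:12049
  32:673  33:7400  34:427  35:7218  36:4413  37:3883  38:4212  39:1880
  40:8396  41:8272  42:6532  43:918  44:5933  45:1505  46:10900  47:6622
  48:9947  49:6329  50:8288  51:7574  52:8591  53:381  54:7390  55:9279
  56:7174  57:7883  58:11292  59:6809  60:1535  61:9686  62:6754  63:12208
  64:9444  65:497  66:8609  67:4721  68:4935  69:3033  70:9043  71:10811
  72:11913  73:4487  74:11870  75:9606  76:1544  77:11856  78:11862  79:9085
  80:4043  81:1961  82:2584  83:3560  84:3767  85:2993  86:6438  87:10635
  88:451  89:8781  90:9587  91:8226  92:6704  93:5784  94:9224  95:5176
  96:7641  97:5035  98:3210  99:9483  100:1453  101:1178  102:3859  103:2649
  104:9377  105:4053  106:5780  107:2628  108:90  109:9029  110:396  111:6783
  112:9345
Giant step factor: 1649^(-113) ≡ 4820 (mod 12671).
Scan 3152·4820^i mod 12671 for i = 0, 1, …:
  i=0: 3152   i=1: 111   i=2: 2838   i=3: 7151
  i=4: 2700   i=5: 883   i=6: 11275   i=7: 12252
  i=8: 7780   i=9: 6111     …   i=108: 12323
  i=109: 7883
Match at i=109, j=57: a = 109·113 + 57 = 12374.

12374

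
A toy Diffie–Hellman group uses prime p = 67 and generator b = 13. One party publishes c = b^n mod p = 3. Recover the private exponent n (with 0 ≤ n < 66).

Successive powers of 13 modulo 67:
  13^0=1  13^1=13  13^2=35  13^3=53  13^4=19  13^5=46
  13^6=62  13^7=2  13^8=26  13^9=3
So 13^9 ≡ 3 (mod 67), giving n = 9.

9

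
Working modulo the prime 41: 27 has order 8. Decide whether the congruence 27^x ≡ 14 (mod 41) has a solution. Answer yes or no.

yes

14 ∈ ⟨27⟩ iff 14^8 ≡ 1 (mod 41), since |⟨27⟩| = 8.
14^8 mod 41 = 1.
Since 1 = 1, 14 lies in the subgroup.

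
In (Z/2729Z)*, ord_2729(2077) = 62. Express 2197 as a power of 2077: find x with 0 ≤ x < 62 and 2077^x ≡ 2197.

23

Successive powers of 2077 modulo 2729:
  2077^0=1  2077^1=2077  2077^2=2109  2077^3=348  2077^4=2340  2077^5=2560
  2077^6=1028  2077^7=1078  2077^8=1226  2077^9=245  2077^10=1271  2077^11=924
  2077^12=661  2077^13=210  2077^14=2259  2077^15=792  2077^16=2126  2077^17=180
  2077^18=2716  2077^19=289  2077^20=2602  2077^21=934  2077^22=2328  2077^23=2197
So 2077^23 ≡ 2197 (mod 2729), giving x = 23.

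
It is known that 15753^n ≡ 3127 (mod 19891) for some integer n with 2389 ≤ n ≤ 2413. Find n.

2396

Compute 15753^2389 mod 19891 = 5532, then multiply by 15753 repeatedly:
  15753^2389=5532  15753^2390=3125  15753^2391=17791  15753^2392=17324  15753^2393=452
  15753^2394=19269  15753^2395=7897  15753^2396=3127
Found 3127 at exponent 2396.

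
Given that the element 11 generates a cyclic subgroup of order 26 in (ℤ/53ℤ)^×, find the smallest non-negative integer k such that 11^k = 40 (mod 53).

17

Successive powers of 11 modulo 53:
  11^0=1  11^1=11  11^2=15  11^3=6  11^4=13  11^5=37
  11^6=36  11^7=25  11^8=10  11^9=4  11^10=44  11^11=7
  11^12=24  11^13=52  11^14=42  11^15=38  11^16=47  11^17=40
So 11^17 ≡ 40 (mod 53), giving k = 17.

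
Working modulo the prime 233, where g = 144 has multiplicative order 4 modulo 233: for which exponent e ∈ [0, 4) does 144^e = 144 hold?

Successive powers of 144 modulo 233:
  144^0=1  144^1=144
So 144^1 ≡ 144 (mod 233), giving e = 1.

1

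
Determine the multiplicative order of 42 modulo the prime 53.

The order of 42 must divide p − 1 = 52 = 2^2 · 13.
Divisors: 1, 2, 4, 13, 26, 52.
Check each in increasing order: 42^1 ≡ 42;  42^2 ≡ 15;  42^4 ≡ 13;  42^13 ≡ 1.
Smallest exponent giving 1 is 13.

13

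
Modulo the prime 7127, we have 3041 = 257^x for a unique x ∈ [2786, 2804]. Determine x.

2804

Compute 257^2786 mod 7127 = 740, then multiply by 257 repeatedly:
  257^2786=740  257^2787=4878  257^2788=6421  257^2789=3860  257^2790=1367
  257^2791=2096  257^2792=4147  257^2793=3856  257^2794=339  257^2795=1599
  257^2796=4704  257^2797=4465  257^2798=58  257^2799=652  257^2800=3643
  257^2801=2614  257^2802=1860  257^2803=511  257^2804=3041
Found 3041 at exponent 2804.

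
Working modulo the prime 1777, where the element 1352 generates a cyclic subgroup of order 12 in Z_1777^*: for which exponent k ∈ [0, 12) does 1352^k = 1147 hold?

4

Successive powers of 1352 modulo 1777:
  1352^0=1  1352^1=1352  1352^2=1148  1352^3=775  1352^4=1147
So 1352^4 ≡ 1147 (mod 1777), giving k = 4.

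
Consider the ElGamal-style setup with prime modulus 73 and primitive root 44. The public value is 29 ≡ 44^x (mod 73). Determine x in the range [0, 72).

37

Baby-step giant-step with m = ceil(sqrt(72)) = 9.
Baby table (44^j mod 73 for j=0..8):
  0:1  1:44  2:38  3:66  4:57  5:26  6:49  7:39
  8:37
Giant step factor: 44^(-9) ≡ 10 (mod 73).
Scan 29·10^i mod 73 for i = 0, 1, …:
  i=0: 29   i=1: 71   i=2: 53   i=3: 19
  i=4: 44
Match at i=4, j=1: x = 4·9 + 1 = 37.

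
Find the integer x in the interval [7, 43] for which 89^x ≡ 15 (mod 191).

Compute 89^7 mod 191 = 19, then multiply by 89 repeatedly:
  89^7=19  89^8=163  89^9=182  89^10=154  89^11=145
  89^12=108  89^13=62  89^14=170  89^15=41  89^16=20
  89^17=61  89^18=81  89^19=142  89^20=32  89^21=174
  89^22=15
Found 15 at exponent 22.

22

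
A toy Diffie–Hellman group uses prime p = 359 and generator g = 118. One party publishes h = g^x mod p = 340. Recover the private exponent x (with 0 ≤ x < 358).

Baby-step giant-step with m = ceil(sqrt(358)) = 19.
Baby table (118^j mod 359 for j=0..18):
  0:1  1:118  2:282  3:248  4:185  5:290  6:115  7:287
  8:120  9:159  10:94  11:322  12:301  13:336  14:158  15:335
  16:40  17:53  18:151
Giant step factor: 118^(-19) ≡ 291 (mod 359).
Scan 340·291^i mod 359 for i = 0, 1, …:
  i=0: 340   i=1: 215   i=2: 99   i=3: 89
  i=4: 51   i=5: 122   i=6: 320   i=7: 139
  i=8: 241   i=9: 126     …   i=16: 193
  i=17: 159
Match at i=17, j=9: x = 17·19 + 9 = 332.

332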